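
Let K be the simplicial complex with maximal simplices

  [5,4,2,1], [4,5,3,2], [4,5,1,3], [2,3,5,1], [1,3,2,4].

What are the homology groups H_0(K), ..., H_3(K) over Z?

We work with the vertex ordering 1 < 2 < 3 < 4 < 5. The simplices of K, each written with vertices in increasing order, are:

  0-simplices (5): [1], [2], [3], [4], [5]
  1-simplices (10): [1,2], [1,3], [1,4], [1,5], [2,3], [2,4], [2,5], [3,4], [3,5], [4,5]
  2-simplices (10): [1,2,3], [1,2,4], [1,2,5], [1,3,4], [1,3,5], [1,4,5], [2,3,4], [2,3,5], [2,4,5], [3,4,5]
  3-simplices (5): [1,2,3,4], [1,2,3,5], [1,2,4,5], [1,3,4,5], [2,3,4,5]

so the chain groups are C_0 ≅ Z^5, C_1 ≅ Z^10, C_2 ≅ Z^10, C_3 ≅ Z^5.

∂_1: C_1 → C_0 maps an edge to its endpoints' difference, ∂[p,q] = q − p. For instance
  ∂[1,5] = [5] − [1].
As a 5×10 matrix over Z this has rank 4, with invariant factors (1,1,1,1).

∂_2: C_2 → C_1 acts by ∂[p,q,r] = [q,r] − [p,r] + [p,q]. For instance
  ∂[2,3,5] = [3,5] − [2,5] + [2,3],
  ∂[1,4,5] = [4,5] − [1,5] + [1,4].
The resulting 10×10 matrix has rank 6, and its Smith normal form has invariant factors (1,1,1,1,1,1).

The boundary map ∂_3: C_3 → C_2 sends each 3-simplex σ to the alternating sum Σ_i (−1)^i (σ with its i-th vertex removed). For instance
  ∂[1,3,4,5] = [3,4,5] − [1,4,5] + [1,3,5] − [1,3,4],
  ∂[1,2,3,4] = [2,3,4] − [1,3,4] + [1,2,4] − [1,2,3].
The 10×5 boundary matrix has rank 4 and Smith normal form diag(1,1,1,1).

Reading off H_k = ker ∂_k / im ∂_{k+1}:

  H_0: rank C_0 − rank ∂_1 = 5 − 4 = 1, and the invariant factors of ∂_1 are all 1, so H_0 = Z.
  H_1: rank ker ∂_1 − rank ∂_2 = (10 − 4) − 6 = 0, and the invariant factors of ∂_2 are all 1, so H_1 = 0.
  H_2: rank ker ∂_2 − rank ∂_3 = (10 − 6) − 4 = 0, and the invariant factors of ∂_3 are all 1, so H_2 = 0.
  H_3: rank ker ∂_3 − rank ∂_4 = (5 − 4) − 0 = 1, and there is no ∂_4, so H_3 = Z.

H_0 = Z,  H_1 = 0,  H_2 = 0,  H_3 = Z.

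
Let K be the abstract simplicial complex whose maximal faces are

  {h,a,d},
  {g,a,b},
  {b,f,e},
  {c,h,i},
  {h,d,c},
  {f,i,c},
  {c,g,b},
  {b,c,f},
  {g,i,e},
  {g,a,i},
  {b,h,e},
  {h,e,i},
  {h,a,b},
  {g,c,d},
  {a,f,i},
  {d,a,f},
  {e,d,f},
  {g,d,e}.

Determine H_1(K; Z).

H_1 = Z^2.

K has 9 vertices, 27 edges, 18 triangles.
rank ∂_1 = 8, rank ∂_2 = 17 ⇒ b_1 = 27 − 8 − 17 = 2; all invariant factors of ∂_2 are 1 so no torsion. So H_1 = Z^2.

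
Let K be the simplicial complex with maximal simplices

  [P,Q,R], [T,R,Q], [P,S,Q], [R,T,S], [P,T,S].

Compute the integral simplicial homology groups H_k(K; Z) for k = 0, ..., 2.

H_0 ≅ Z,  H_1 ≅ Z,  H_2 = 0.

K has 5 vertices, 10 edges, 5 triangles.
rank ∂_0 = 0, rank ∂_1 = 4 ⇒ b_0 = 5 − 0 − 4 = 1; all invariant factors of ∂_1 are 1 so no torsion. So H_0 = Z.
rank ∂_1 = 4, rank ∂_2 = 5 ⇒ b_1 = 10 − 4 − 5 = 1; all invariant factors of ∂_2 are 1 so no torsion. So H_1 = Z.
rank ∂_2 = 5, rank ∂_3 = 0 ⇒ b_2 = 5 − 5 − 0 = 0. So H_2 = 0.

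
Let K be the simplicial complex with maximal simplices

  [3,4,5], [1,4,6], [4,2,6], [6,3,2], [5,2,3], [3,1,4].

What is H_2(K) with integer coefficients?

H_2 ≅ 0.

K has 6 vertices, 12 edges, 6 triangles.
rank ∂_2 = 6, rank ∂_3 = 0 ⇒ b_2 = 6 − 6 − 0 = 0. So H_2 = 0.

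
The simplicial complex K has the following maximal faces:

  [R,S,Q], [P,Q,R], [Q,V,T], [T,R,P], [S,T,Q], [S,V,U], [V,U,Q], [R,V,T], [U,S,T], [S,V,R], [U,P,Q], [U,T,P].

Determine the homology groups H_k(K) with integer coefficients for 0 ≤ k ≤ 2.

H_0 ≅ Z,  H_1 ≅ Z_2,  H_2 = 0.

Take the total order P < Q < R < S < T < U < V on the vertex set. Then K (dimension 2) consists of the simplices:

  0-simplices (7): P, Q, R, S, T, U, V
  1-simplices (18): PQ, PR, PT, PU, QR, QS, QT, QU, QV, RS, RT, RV, ST, SU, SV, TU, TV, UV
  2-simplices (12): PQR, PQU, PRT, PTU, QRS, QST, QTV, QUV, RSV, RTV, STU, SUV

so the chain groups are C_0 ≅ Z^7, C_1 ≅ Z^18, C_2 ≅ Z^12.

∂_1: C_1 → C_0 maps an edge to its endpoints' difference, ∂[p,q] = q − p.
As a 7×18 matrix over Z this has rank 6, with invariant factors (1,1,1,1,1,1).

Boundary ∂_2: C_2 → C_1 maps a triangle to the signed sum of its edges. For instance
  ∂PQU = QU − PU + PQ,
  ∂RTV = TV − RV + RT.
As a 18×12 matrix over Z this has rank 12, with invariant factors (1,1,1,1,1,1,1,1,1,1,1,2).

Reading off H_k = ker ∂_k / im ∂_{k+1}:

  H_0: rank C_0 − rank ∂_1 = 7 − 6 = 1, and the invariant factors of ∂_1 are all 1, so H_0 ≅ Z.
  H_1: rank ker ∂_1 − rank ∂_2 = (18 − 6) − 12 = 0, and ∂_2 has invariant factor 2 > 1, so H_1 ≅ Z_2.
  H_2: rank ker ∂_2 − rank ∂_3 = (12 − 12) − 0 = 0, and there is no ∂_3, so H_2 ≅ 0.

(K is a triangulation of the real projective plane RP^2.)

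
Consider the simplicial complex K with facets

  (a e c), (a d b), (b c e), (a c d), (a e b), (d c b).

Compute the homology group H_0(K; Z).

Fix the vertex order a < b < c < d < e and write every simplex with vertices in increasing order. Then dim K = 2 and the simplices of K are:

  0-simplices (5): a, b, c, d, e
  1-simplices (9): ab, ac, ad, ae, bc, bd, be, cd, ce
  2-simplices (6): abd, abe, acd, ace, bcd, bce

giving chain groups C_0 ≅ Z^5, C_1 ≅ Z^9, C_2 ≅ Z^6.

∂_1: C_1 → C_0 is given by ∂[p,q] = [q] − [p].
The resulting 5×9 matrix has rank 4, and its Smith normal form has invariant factors (1,1,1,1).

The boundary map ∂_2: C_2 → C_1 sends each 2-simplex [p,q,r] to [q,r] − [p,r] + [p,q]. For instance
  ∂abe = be − ae + ab,
  ∂bce = ce − be + bc.
The 9×6 boundary matrix has rank 5 and Smith normal form diag(1,1,1,1,1).

Computing H_k = (kernel of ∂_k) / (image of ∂_{k+1}):

  H_0: rank C_0 − rank ∂_1 = 5 − 4 = 1, and the invariant factors of ∂_1 are all 1, so H_0 = Z.

H_0 ≅ Z.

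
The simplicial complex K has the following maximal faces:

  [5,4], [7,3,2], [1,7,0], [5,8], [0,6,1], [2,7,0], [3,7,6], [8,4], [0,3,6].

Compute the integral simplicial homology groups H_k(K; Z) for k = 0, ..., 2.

H_0 = Z^2,  H_1 = Z^2,  H_2 = 0.

Order the vertices as 0 < 1 < 2 < 3 < 4 < 5 < 6 < 7 < 8. Listing each simplex with vertices in this order, K has dimension 2 with simplices:

  0-simplices (9): [0], [1], [2], [3], [4], [5], [6], [7], [8]
  1-simplices (15): [0,1], [0,2], [0,3], [0,6], [0,7], [1,6], [1,7], [2,3], [2,7], [3,6], [3,7], [4,5], [4,8], [5,8], [6,7]
  2-simplices (6): [0,1,6], [0,1,7], [0,2,7], [0,3,6], [2,3,7], [3,6,7]

so the chain groups are C_0 ≅ Z^9, C_1 ≅ Z^15, C_2 ≅ Z^6.

Boundary ∂_1: C_1 → C_0 is given by ∂[p,q] = [q] − [p]. For instance
  ∂[0,3] = [3] − [0].
The 9×15 boundary matrix has rank 7 and Smith normal form diag(1,1,1,1,1,1,1).

∂_2: C_2 → C_1 maps a triangle to the signed sum of its edges. For instance
  ∂[0,2,7] = [2,7] − [0,7] + [0,2],
  ∂[0,3,6] = [3,6] − [0,6] + [0,3].
This gives a 15×6 integer matrix of rank 6; reducing to Smith normal form yields diagonal entries (1,1,1,1,1,1).

Reading off H_k = ker ∂_k / im ∂_{k+1}:

  H_0: rank C_0 − rank ∂_1 = 9 − 7 = 2, and the invariant factors of ∂_1 are all 1, so H_0 ≅ Z^2.
  H_1: rank ker ∂_1 − rank ∂_2 = (15 − 7) − 6 = 2, and the invariant factors of ∂_2 are all 1, so H_1 ≅ Z^2.
  H_2: rank ker ∂_2 − rank ∂_3 = (6 − 6) − 0 = 0, and there is no ∂_3, so H_2 ≅ 0.

As a check, the Euler characteristic is 9 − 15 + 6 = 0, which agrees with 2 − 2 + 0 = 0.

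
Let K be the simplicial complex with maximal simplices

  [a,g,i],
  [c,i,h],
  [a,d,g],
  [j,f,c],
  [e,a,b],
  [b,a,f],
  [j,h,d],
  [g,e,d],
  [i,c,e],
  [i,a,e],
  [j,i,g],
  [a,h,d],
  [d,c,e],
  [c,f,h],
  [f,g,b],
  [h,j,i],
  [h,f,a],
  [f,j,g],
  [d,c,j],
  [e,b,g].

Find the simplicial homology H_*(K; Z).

Fix the vertex order a < b < c < d < e < f < g < h < i < j and write every simplex with vertices in increasing order. Then dim K = 2 and the simplices of K are:

  0-simplices (10): a, b, c, d, e, f, g, h, i, j
  1-simplices (30): ab, ad, ae, af, ag, ah, ai, be, bf, bg, cd, ce, cf, ch, ci, cj, de, dg, dh, dj, eg, ei, fg, fh, fj, gi, gj, hi, hj, ij
  2-simplices (20): abe, abf, adg, adh, aei, afh, agi, beg, bfg, cde, cdj, cei, cfh, cfj, chi, deg, dhj, fgj, gij, hij

Hence C_0 ≅ Z^10, C_1 ≅ Z^30, C_2 ≅ Z^20.

The boundary map ∂_1: C_1 → C_0 maps an edge to its endpoints' difference, ∂[p,q] = q − p.
The resulting 10×30 matrix has rank 9, and its Smith normal form has invariant factors (1,1,1,1,1,1,1,1,1).

∂_2: C_2 → C_1 acts by ∂[p,q,r] = [q,r] − [p,r] + [p,q]. For instance
  ∂cdj = dj − cj + cd,
  ∂cei = ei − ci + ce.
As a 30×20 matrix over Z this has rank 20, with invariant factors (1,1,1,1,1,1,1,1,1,1,1,1,1,1,1,1,1,1,1,2).

Computing H_k = (kernel of ∂_k) / (image of ∂_{k+1}):

  H_0: rank C_0 − rank ∂_1 = 10 − 9 = 1, and the invariant factors of ∂_1 are all 1, so H_0 ≅ Z.
  H_1: rank ker ∂_1 − rank ∂_2 = (30 − 9) − 20 = 1, and ∂_2 has invariant factor 2 > 1, so H_1 ≅ Z × Z/2.
  H_2: rank ker ∂_2 − rank ∂_3 = (20 − 20) − 0 = 0, and there is no ∂_3, so H_2 ≅ 0.

(K is a triangulation of the Klein bottle.)

H_0 ≅ Z,  H_1 ≅ Z × Z/2,  H_2 = 0.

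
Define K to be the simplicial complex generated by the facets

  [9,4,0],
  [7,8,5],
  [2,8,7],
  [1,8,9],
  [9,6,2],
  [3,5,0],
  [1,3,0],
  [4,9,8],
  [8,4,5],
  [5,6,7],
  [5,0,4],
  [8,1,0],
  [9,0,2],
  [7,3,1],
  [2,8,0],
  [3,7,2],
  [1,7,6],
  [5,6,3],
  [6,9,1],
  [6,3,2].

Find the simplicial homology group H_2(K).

Take the total order 0 < 1 < 2 < 3 < 4 < 5 < 6 < 7 < 8 < 9 on the vertex set. Then K (dimension 2) consists of the simplices:

  0-simplices (10): [0], [1], [2], [3], [4], [5], [6], [7], [8], [9]
  1-simplices (30): (30 of them)
  2-simplices (20): (20 of them)

so the chain groups are C_0 ≅ Z^10, C_1 ≅ Z^30, C_2 ≅ Z^20.

Boundary ∂_1: C_1 → C_0 maps an edge to its endpoints' difference, ∂[p,q] = q − p.
This gives a 10×30 integer matrix of rank 9; reducing to Smith normal form yields diagonal entries (1,1,1,1,1,1,1,1,1).

∂_2: C_2 → C_1 maps a triangle to the signed sum of its edges. For instance
  ∂[0,3,5] = [3,5] − [0,5] + [0,3],
  ∂[0,1,3] = [1,3] − [0,3] + [0,1].
The resulting 30×20 matrix has rank 20, and its Smith normal form has invariant factors (1,1,1,1,1,1,1,1,1,1,1,1,1,1,1,1,1,1,1,2).

Now H_k = ker ∂_k / im ∂_{k+1}, so:

  H_2: rank ker ∂_2 − rank ∂_3 = (20 − 20) − 0 = 0, and there is no ∂_3, so H_2 ≅ 0.

(K is a triangulation of the Klein bottle.)

H_2 ≅ 0.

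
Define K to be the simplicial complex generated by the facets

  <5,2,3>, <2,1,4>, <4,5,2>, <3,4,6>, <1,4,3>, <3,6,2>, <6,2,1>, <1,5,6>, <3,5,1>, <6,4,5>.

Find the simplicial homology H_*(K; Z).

H_0 ≅ Z,  H_1 ≅ Z/2,  H_2 = 0.

K has 6 vertices, 15 edges, 10 triangles.
rank ∂_0 = 0, rank ∂_1 = 5 ⇒ b_0 = 6 − 0 − 5 = 1; all invariant factors of ∂_1 are 1 so no torsion. So H_0 ≅ Z.
rank ∂_1 = 5, rank ∂_2 = 10 ⇒ b_1 = 15 − 5 − 10 = 0; ∂_2 has invariant factor(s) [2] giving torsion. So H_1 ≅ Z/2.
rank ∂_2 = 10, rank ∂_3 = 0 ⇒ b_2 = 10 − 10 − 0 = 0. So H_2 ≅ 0.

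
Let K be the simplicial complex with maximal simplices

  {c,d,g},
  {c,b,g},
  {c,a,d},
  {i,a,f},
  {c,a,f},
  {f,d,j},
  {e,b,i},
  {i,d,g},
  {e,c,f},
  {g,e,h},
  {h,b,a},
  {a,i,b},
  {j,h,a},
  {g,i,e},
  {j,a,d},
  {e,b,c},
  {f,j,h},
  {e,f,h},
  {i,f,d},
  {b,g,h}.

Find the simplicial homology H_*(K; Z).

Fix the vertex order a < b < c < d < e < f < g < h < i < j and write every simplex with vertices in increasing order. Then dim K = 2 and the simplices of K are:

  0-simplices (10): a, b, c, d, e, f, g, h, i, j
  1-simplices (30): ab, ac, ad, af, ah, ai, aj, bc, be, bg, bh, bi, cd, ce, cf, cg, df, dg, di, dj, ef, eg, eh, ei, fh, fi, fj, gh, gi, hj
  2-simplices (20): abh, abi, acd, acf, adj, afi, ahj, bce, bcg, bei, bgh, cdg, cef, dfi, dfj, dgi, efh, egh, egi, fhj

Hence C_0 ≅ Z^10, C_1 ≅ Z^30, C_2 ≅ Z^20.

Boundary ∂_1: C_1 → C_0 sends each edge [p,q] (with p < q) to q − p.
The 10×30 boundary matrix has rank 9 and Smith normal form diag(1,1,1,1,1,1,1,1,1).

Boundary ∂_2: C_2 → C_1 sends each 2-simplex [p,q,r] to [q,r] − [p,r] + [p,q]. For instance
  ∂dfi = fi − di + df,
  ∂dgi = gi − di + dg.
This gives a 30×20 integer matrix of rank 20; reducing to Smith normal form yields diagonal entries (1,1,1,1,1,1,1,1,1,1,1,1,1,1,1,1,1,1,1,2).

Reading off H_k = ker ∂_k / im ∂_{k+1}:

  H_0: rank C_0 − rank ∂_1 = 10 − 9 = 1, and the invariant factors of ∂_1 are all 1, so H_0 ≅ Z.
  H_1: rank ker ∂_1 − rank ∂_2 = (30 − 9) − 20 = 1, and ∂_2 has invariant factor 2 > 1, so H_1 ≅ Z ⊕ Z/2Z.
  H_2: rank ker ∂_2 − rank ∂_3 = (20 − 20) − 0 = 0, and there is no ∂_3, so H_2 ≅ 0.

As a check, the Euler characteristic is 10 − 30 + 20 = 0, which agrees with 1 − 1 + 0 = 0.

H_0 ≅ Z,  H_1 ≅ Z ⊕ Z/2Z,  H_2 = 0.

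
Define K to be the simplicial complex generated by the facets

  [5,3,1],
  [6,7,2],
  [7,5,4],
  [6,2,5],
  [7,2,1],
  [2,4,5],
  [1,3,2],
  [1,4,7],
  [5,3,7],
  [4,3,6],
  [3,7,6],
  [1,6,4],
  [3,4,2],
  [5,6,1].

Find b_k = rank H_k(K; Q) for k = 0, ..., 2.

b_0 = 1, b_1 = 2, b_2 = 1.

We work with the vertex ordering 1 < 2 < 3 < 4 < 5 < 6 < 7. The simplices of K, each written with vertices in increasing order, are:

  0-simplices (7): [1], [2], [3], [4], [5], [6], [7]
  1-simplices (21): [1,2], [1,3], [1,4], [1,5], [1,6], [1,7], [2,3], [2,4], [2,5], [2,6], [2,7], [3,4], [3,5], [3,6], [3,7], [4,5], [4,6], [4,7], [5,6], [5,7], [6,7]
  2-simplices (14): [1,2,3], [1,2,7], [1,3,5], [1,4,6], [1,4,7], [1,5,6], [2,3,4], [2,4,5], [2,5,6], [2,6,7], [3,4,6], [3,5,7], [3,6,7], [4,5,7]

Hence C_0 ≅ Z^7, C_1 ≅ Z^21, C_2 ≅ Z^14.

∂_1: C_1 → C_0 is given by ∂[p,q] = [q] − [p]. For instance
  ∂[3,5] = [5] − [3].
This gives a 7×21 integer matrix of rank 6; reducing to Smith normal form yields diagonal entries (1,1,1,1,1,1).

Boundary ∂_2: C_2 → C_1 acts by ∂[p,q,r] = [q,r] − [p,r] + [p,q]. For instance
  ∂[3,6,7] = [6,7] − [3,7] + [3,6],
  ∂[3,5,7] = [5,7] − [3,7] + [3,5].
As a 21×14 matrix over Z this has rank 13, with invariant factors (1,1,1,1,1,1,1,1,1,1,1,1,1).

Computing H_k = (kernel of ∂_k) / (image of ∂_{k+1}):

  H_0: rank C_0 − rank ∂_1 = 7 − 6 = 1, and the invariant factors of ∂_1 are all 1, so H_0 ≅ Z.
  H_1: rank ker ∂_1 − rank ∂_2 = (21 − 6) − 13 = 2, and the invariant factors of ∂_2 are all 1, so H_1 ≅ Z^2.
  H_2: rank ker ∂_2 − rank ∂_3 = (14 − 13) − 0 = 1, and there is no ∂_3, so H_2 ≅ Z.

As a check, the Euler characteristic is 7 − 21 + 14 = 0, which agrees with 1 − 2 + 1 = 0.
(K is a triangulation of the torus T^2.)

Hence the Betti numbers are b_0 = 1, b_1 = 2, b_2 = 1.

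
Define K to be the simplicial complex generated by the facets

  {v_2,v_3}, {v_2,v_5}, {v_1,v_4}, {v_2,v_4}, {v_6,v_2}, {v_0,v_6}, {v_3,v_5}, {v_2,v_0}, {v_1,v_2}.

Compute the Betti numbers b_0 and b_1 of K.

We work with the vertex ordering v_0 < v_1 < v_2 < v_3 < v_4 < v_5 < v_6. The simplices of K, each written with vertices in increasing order, are:

  0-simplices (7): [v_0], [v_1], [v_2], [v_3], [v_4], [v_5], [v_6]
  1-simplices (9): [v_0,v_2], [v_0,v_6], [v_1,v_2], [v_1,v_4], [v_2,v_3], [v_2,v_4], [v_2,v_5], [v_2,v_6], [v_3,v_5]

giving chain groups C_0 ≅ Z^7, C_1 ≅ Z^9.

The boundary map ∂_1: C_1 → C_0 sends each edge [p,q] (with p < q) to q − p. For instance
  ∂[v_0,v_6] = [v_6] − [v_0].
The resulting 7×9 matrix has rank 6, and its Smith normal form has invariant factors (1,1,1,1,1,1).

Now H_k = ker ∂_k / im ∂_{k+1}, so:

  H_0: rank C_0 − rank ∂_1 = 7 − 6 = 1, and the invariant factors of ∂_1 are all 1, so H_0 = Z.
  H_1: rank ker ∂_1 − rank ∂_2 = (9 − 6) − 0 = 3, and there is no ∂_2, so H_1 = Z^3.

As a check, the Euler characteristic is 7 − 9 = -2, which agrees with 1 − 3 = -2.
(K is a triangulation of a wedge of 3 circles.)

Hence the Betti numbers are b_0 = 1, b_1 = 3.

b_0 = 1, b_1 = 3.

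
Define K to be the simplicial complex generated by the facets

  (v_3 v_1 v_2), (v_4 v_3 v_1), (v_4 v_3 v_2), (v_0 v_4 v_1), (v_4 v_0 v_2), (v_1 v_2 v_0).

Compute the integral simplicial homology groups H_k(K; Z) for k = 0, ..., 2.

We work with the vertex ordering v_0 < v_1 < v_2 < v_3 < v_4. The simplices of K, each written with vertices in increasing order, are:

  0-simplices (5): [v_0], [v_1], [v_2], [v_3], [v_4]
  1-simplices (9): [v_0,v_1], [v_0,v_2], [v_0,v_4], [v_1,v_2], [v_1,v_3], [v_1,v_4], [v_2,v_3], [v_2,v_4], [v_3,v_4]
  2-simplices (6): [v_0,v_1,v_2], [v_0,v_1,v_4], [v_0,v_2,v_4], [v_1,v_2,v_3], [v_1,v_3,v_4], [v_2,v_3,v_4]

giving chain groups C_0 ≅ Z^5, C_1 ≅ Z^9, C_2 ≅ Z^6.

Boundary ∂_1: C_1 → C_0 is given by ∂[p,q] = [q] − [p]. For instance
  ∂[v_1,v_4] = [v_4] − [v_1].
This gives a 5×9 integer matrix of rank 4; reducing to Smith normal form yields diagonal entries (1,1,1,1).

Boundary ∂_2: C_2 → C_1 maps a triangle to the signed sum of its edges. For instance
  ∂[v_0,v_1,v_2] = [v_1,v_2] − [v_0,v_2] + [v_0,v_1],
  ∂[v_0,v_1,v_4] = [v_1,v_4] − [v_0,v_4] + [v_0,v_1].
The 9×6 boundary matrix has rank 5 and Smith normal form diag(1,1,1,1,1).

From H_k ≅ ker(∂_k) / im(∂_{k+1}) we obtain:

  H_0: rank C_0 − rank ∂_1 = 5 − 4 = 1, and the invariant factors of ∂_1 are all 1, so H_0 ≅ Z.
  H_1: rank ker ∂_1 − rank ∂_2 = (9 − 4) − 5 = 0, and the invariant factors of ∂_2 are all 1, so H_1 ≅ 0.
  H_2: rank ker ∂_2 − rank ∂_3 = (6 − 5) − 0 = 1, and there is no ∂_3, so H_2 ≅ Z.

As a check, the Euler characteristic is 5 − 9 + 6 = 2, which agrees with 1 − 0 + 1 = 2.
(K is a triangulation of the 2-sphere S^2.)

H_0 ≅ Z,  H_1 = 0,  H_2 ≅ Z.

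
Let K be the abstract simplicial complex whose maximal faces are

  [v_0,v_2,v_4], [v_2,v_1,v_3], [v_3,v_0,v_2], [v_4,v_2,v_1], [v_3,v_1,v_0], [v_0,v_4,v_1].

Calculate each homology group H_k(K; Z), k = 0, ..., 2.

H_0 ≅ Z,  H_1 = 0,  H_2 ≅ Z.

We work with the vertex ordering v_0 < v_1 < v_2 < v_3 < v_4. The simplices of K, each written with vertices in increasing order, are:

  0-simplices (5): [v_0], [v_1], [v_2], [v_3], [v_4]
  1-simplices (9): [v_0,v_1], [v_0,v_2], [v_0,v_3], [v_0,v_4], [v_1,v_2], [v_1,v_3], [v_1,v_4], [v_2,v_3], [v_2,v_4]
  2-simplices (6): [v_0,v_1,v_3], [v_0,v_1,v_4], [v_0,v_2,v_3], [v_0,v_2,v_4], [v_1,v_2,v_3], [v_1,v_2,v_4]

Hence C_0 ≅ Z^5, C_1 ≅ Z^9, C_2 ≅ Z^6.

Boundary ∂_1: C_1 → C_0 is given by ∂[p,q] = [q] − [p]. For instance
  ∂[v_1,v_2] = [v_2] − [v_1].
As a 5×9 matrix over Z this has rank 4, with invariant factors (1,1,1,1).

The boundary map ∂_2: C_2 → C_1 sends each 2-simplex [p,q,r] to [q,r] − [p,r] + [p,q]. For instance
  ∂[v_0,v_1,v_3] = [v_1,v_3] − [v_0,v_3] + [v_0,v_1],
  ∂[v_0,v_1,v_4] = [v_1,v_4] − [v_0,v_4] + [v_0,v_1].
As a 9×6 matrix over Z this has rank 5, with invariant factors (1,1,1,1,1).

Now H_k = ker ∂_k / im ∂_{k+1}, so:

  H_0: rank C_0 − rank ∂_1 = 5 − 4 = 1, and the invariant factors of ∂_1 are all 1, so H_0 = Z.
  H_1: rank ker ∂_1 − rank ∂_2 = (9 − 4) − 5 = 0, and the invariant factors of ∂_2 are all 1, so H_1 = 0.
  H_2: rank ker ∂_2 − rank ∂_3 = (6 − 5) − 0 = 1, and there is no ∂_3, so H_2 = Z.

(K is a triangulation of the 2-sphere S^2.)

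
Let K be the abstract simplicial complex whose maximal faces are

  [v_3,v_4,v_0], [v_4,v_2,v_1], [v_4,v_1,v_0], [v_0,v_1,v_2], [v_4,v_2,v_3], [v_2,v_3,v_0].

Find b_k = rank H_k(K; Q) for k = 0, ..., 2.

b_0 = 1, b_1 = 0, b_2 = 1.

Order the vertices as v_0 < v_1 < v_2 < v_3 < v_4. Listing each simplex with vertices in this order, K has dimension 2 with simplices:

  0-simplices (5): [v_0], [v_1], [v_2], [v_3], [v_4]
  1-simplices (9): [v_0,v_1], [v_0,v_2], [v_0,v_3], [v_0,v_4], [v_1,v_2], [v_1,v_4], [v_2,v_3], [v_2,v_4], [v_3,v_4]
  2-simplices (6): [v_0,v_1,v_2], [v_0,v_1,v_4], [v_0,v_2,v_3], [v_0,v_3,v_4], [v_1,v_2,v_4], [v_2,v_3,v_4]

giving chain groups C_0 ≅ Z^5, C_1 ≅ Z^9, C_2 ≅ Z^6.

∂_1: C_1 → C_0 sends each edge [p,q] (with p < q) to q − p. For instance
  ∂[v_3,v_4] = [v_4] − [v_3].
The 5×9 boundary matrix has rank 4 and Smith normal form diag(1,1,1,1).

The boundary map ∂_2: C_2 → C_1 maps a triangle to the signed sum of its edges. For instance
  ∂[v_0,v_3,v_4] = [v_3,v_4] − [v_0,v_4] + [v_0,v_3],
  ∂[v_1,v_2,v_4] = [v_2,v_4] − [v_1,v_4] + [v_1,v_2].
The 9×6 boundary matrix has rank 5 and Smith normal form diag(1,1,1,1,1).

Computing H_k = (kernel of ∂_k) / (image of ∂_{k+1}):

  H_0: rank C_0 − rank ∂_1 = 5 − 4 = 1, and the invariant factors of ∂_1 are all 1, so H_0 = Z.
  H_1: rank ker ∂_1 − rank ∂_2 = (9 − 4) − 5 = 0, and the invariant factors of ∂_2 are all 1, so H_1 = 0.
  H_2: rank ker ∂_2 − rank ∂_3 = (6 − 5) − 0 = 1, and there is no ∂_3, so H_2 = Z.

(K is a triangulation of the 2-sphere S^2.)

Hence the Betti numbers are b_0 = 1, b_1 = 0, b_2 = 1.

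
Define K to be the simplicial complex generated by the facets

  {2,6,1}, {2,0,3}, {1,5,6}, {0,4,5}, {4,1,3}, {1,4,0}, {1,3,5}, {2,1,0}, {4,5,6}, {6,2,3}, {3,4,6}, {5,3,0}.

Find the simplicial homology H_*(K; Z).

H_0 = Z,  H_1 = Z/2,  H_2 = 0.

We work with the vertex ordering 0 < 1 < 2 < 3 < 4 < 5 < 6. The simplices of K, each written with vertices in increasing order, are:

  0-simplices (7): [0], [1], [2], [3], [4], [5], [6]
  1-simplices (18): [0,1], [0,2], [0,3], [0,4], [0,5], [1,2], [1,3], [1,4], [1,5], [1,6], [2,3], [2,6], [3,4], [3,5], [3,6], [4,5], [4,6], [5,6]
  2-simplices (12): [0,1,2], [0,1,4], [0,2,3], [0,3,5], [0,4,5], [1,2,6], [1,3,4], [1,3,5], [1,5,6], [2,3,6], [3,4,6], [4,5,6]

so the chain groups are C_0 ≅ Z^7, C_1 ≅ Z^18, C_2 ≅ Z^12.

The boundary map ∂_1: C_1 → C_0 sends each edge [p,q] (with p < q) to q − p. For instance
  ∂[4,6] = [6] − [4].
This gives a 7×18 integer matrix of rank 6; reducing to Smith normal form yields diagonal entries (1,1,1,1,1,1).

Boundary ∂_2: C_2 → C_1 maps a triangle to the signed sum of its edges. For instance
  ∂[4,5,6] = [5,6] − [4,6] + [4,5],
  ∂[1,3,5] = [3,5] − [1,5] + [1,3].
The resulting 18×12 matrix has rank 12, and its Smith normal form has invariant factors (1,1,1,1,1,1,1,1,1,1,1,2).

From H_k ≅ ker(∂_k) / im(∂_{k+1}) we obtain:

  H_0: rank C_0 − rank ∂_1 = 7 − 6 = 1, and the invariant factors of ∂_1 are all 1, so H_0 ≅ Z.
  H_1: rank ker ∂_1 − rank ∂_2 = (18 − 6) − 12 = 0, and ∂_2 has invariant factor 2 > 1, so H_1 ≅ Z/2.
  H_2: rank ker ∂_2 − rank ∂_3 = (12 − 12) − 0 = 0, and there is no ∂_3, so H_2 ≅ 0.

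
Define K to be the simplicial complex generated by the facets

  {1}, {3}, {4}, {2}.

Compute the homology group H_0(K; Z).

H_0 = Z^4.

We work with the vertex ordering 1 < 2 < 3 < 4. The simplices of K, each written with vertices in increasing order, are:

  0-simplices (4): [1], [2], [3], [4]

Hence C_0 ≅ Z^4.

Computing H_k = (kernel of ∂_k) / (image of ∂_{k+1}):

  H_0: rank C_0 − rank ∂_1 = 4 − 0 = 4, and there is no ∂_1, so H_0 = Z^4.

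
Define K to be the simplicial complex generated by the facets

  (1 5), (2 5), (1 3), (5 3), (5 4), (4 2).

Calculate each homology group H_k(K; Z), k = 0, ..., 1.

Take the total order 1 < 2 < 3 < 4 < 5 on the vertex set. Then K (dimension 1) consists of the simplices:

  0-simplices (5): [1], [2], [3], [4], [5]
  1-simplices (6): [1,3], [1,5], [2,4], [2,5], [3,5], [4,5]

so the chain groups are C_0 ≅ Z^5, C_1 ≅ Z^6.

∂_1: C_1 → C_0 maps an edge to its endpoints' difference, ∂[p,q] = q − p. For instance
  ∂[1,5] = [5] − [1].
The 5×6 boundary matrix has rank 4 and Smith normal form diag(1,1,1,1).

Computing H_k = (kernel of ∂_k) / (image of ∂_{k+1}):

  H_0: rank C_0 − rank ∂_1 = 5 − 4 = 1, and the invariant factors of ∂_1 are all 1, so H_0 ≅ Z.
  H_1: rank ker ∂_1 − rank ∂_2 = (6 − 4) − 0 = 2, and there is no ∂_2, so H_1 ≅ Z^2.

H_0 = Z,  H_1 = Z^2.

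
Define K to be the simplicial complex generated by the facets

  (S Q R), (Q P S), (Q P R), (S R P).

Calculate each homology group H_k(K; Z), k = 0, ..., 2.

Order the vertices as P < Q < R < S. Listing each simplex with vertices in this order, K has dimension 2 with simplices:

  0-simplices (4): P, Q, R, S
  1-simplices (6): PQ, PR, PS, QR, QS, RS
  2-simplices (4): PQR, PQS, PRS, QRS

Hence C_0 ≅ Z^4, C_1 ≅ Z^6, C_2 ≅ Z^4.

Boundary ∂_1: C_1 → C_0 sends each edge [p,q] (with p < q) to q − p.
This gives a 4×6 integer matrix of rank 3; reducing to Smith normal form yields diagonal entries (1,1,1).

Boundary ∂_2: C_2 → C_1 acts by ∂[p,q,r] = [q,r] − [p,r] + [p,q]. For instance
  ∂PQR = QR − PR + PQ,
  ∂QRS = RS − QS + QR.
As a 6×4 matrix over Z this has rank 3, with invariant factors (1,1,1).

Computing H_k = (kernel of ∂_k) / (image of ∂_{k+1}):

  H_0: rank C_0 − rank ∂_1 = 4 − 3 = 1, and the invariant factors of ∂_1 are all 1, so H_0 ≅ Z.
  H_1: rank ker ∂_1 − rank ∂_2 = (6 − 3) − 3 = 0, and the invariant factors of ∂_2 are all 1, so H_1 ≅ 0.
  H_2: rank ker ∂_2 − rank ∂_3 = (4 − 3) − 0 = 1, and there is no ∂_3, so H_2 ≅ Z.

As a check, the Euler characteristic is 4 − 6 + 4 = 2, which agrees with 1 − 0 + 1 = 2.
(K is a triangulation of the 2-sphere S^2.)

H_0 = Z,  H_1 = 0,  H_2 = Z.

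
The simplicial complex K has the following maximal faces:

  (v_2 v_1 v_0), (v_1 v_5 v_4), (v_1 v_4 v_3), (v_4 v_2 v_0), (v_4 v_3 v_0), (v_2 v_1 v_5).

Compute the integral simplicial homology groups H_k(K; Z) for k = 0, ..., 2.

K has 6 vertices, 12 edges, 6 triangles.
rank ∂_0 = 0, rank ∂_1 = 5 ⇒ b_0 = 6 − 0 − 5 = 1; all invariant factors of ∂_1 are 1 so no torsion. So H_0 = Z.
rank ∂_1 = 5, rank ∂_2 = 6 ⇒ b_1 = 12 − 5 − 6 = 1; all invariant factors of ∂_2 are 1 so no torsion. So H_1 = Z.
rank ∂_2 = 6, rank ∂_3 = 0 ⇒ b_2 = 6 − 6 − 0 = 0. So H_2 = 0.

H_0 = Z,  H_1 = Z,  H_2 = 0.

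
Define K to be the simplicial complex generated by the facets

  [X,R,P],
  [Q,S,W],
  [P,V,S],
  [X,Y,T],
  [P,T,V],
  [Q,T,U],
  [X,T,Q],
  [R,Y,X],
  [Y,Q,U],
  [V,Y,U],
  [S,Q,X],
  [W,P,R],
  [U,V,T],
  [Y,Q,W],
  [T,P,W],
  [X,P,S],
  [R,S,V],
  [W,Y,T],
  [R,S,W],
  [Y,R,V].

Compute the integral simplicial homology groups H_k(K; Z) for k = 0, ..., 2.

H_0 = Z,  H_1 = Z ⊕ Z/2Z,  H_2 = 0.

Take the total order P < Q < R < S < T < U < V < W < X < Y on the vertex set. Then K (dimension 2) consists of the simplices:

  0-simplices (10): P, Q, R, S, T, U, V, W, X, Y
  1-simplices (30): PR, PS, PT, PV, PW, PX, QS, QT, QU, QW, QX, QY, RS, RV, RW, RX, RY, SV, SW, SX, TU, TV, TW, TX, TY, UV, UY, VY, WY, XY
  2-simplices (20): PRW, PRX, PSV, PSX, PTV, PTW, QSW, QSX, QTU, QTX, QUY, QWY, RSV, RSW, RVY, RXY, TUV, TWY, TXY, UVY

giving chain groups C_0 ≅ Z^10, C_1 ≅ Z^30, C_2 ≅ Z^20.

Boundary ∂_1: C_1 → C_0 is given by ∂[p,q] = [q] − [p].
The 10×30 boundary matrix has rank 9 and Smith normal form diag(1,1,1,1,1,1,1,1,1).

∂_2: C_2 → C_1 maps a triangle to the signed sum of its edges. For instance
  ∂UVY = VY − UY + UV,
  ∂QUY = UY − QY + QU.
The resulting 30×20 matrix has rank 20, and its Smith normal form has invariant factors (1,1,1,1,1,1,1,1,1,1,1,1,1,1,1,1,1,1,1,2).

Reading off H_k = ker ∂_k / im ∂_{k+1}:

  H_0: rank C_0 − rank ∂_1 = 10 − 9 = 1, and the invariant factors of ∂_1 are all 1, so H_0 = Z.
  H_1: rank ker ∂_1 − rank ∂_2 = (30 − 9) − 20 = 1, and ∂_2 has invariant factor 2 > 1, so H_1 = Z ⊕ Z/2Z.
  H_2: rank ker ∂_2 − rank ∂_3 = (20 − 20) − 0 = 0, and there is no ∂_3, so H_2 = 0.

(K is a triangulation of the Klein bottle.)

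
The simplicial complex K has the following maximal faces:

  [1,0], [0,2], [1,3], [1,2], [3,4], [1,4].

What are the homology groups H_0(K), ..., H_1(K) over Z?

Fix the vertex order 0 < 1 < 2 < 3 < 4 and write every simplex with vertices in increasing order. Then dim K = 1 and the simplices of K are:

  0-simplices (5): [0], [1], [2], [3], [4]
  1-simplices (6): [0,1], [0,2], [1,2], [1,3], [1,4], [3,4]

so the chain groups are C_0 ≅ Z^5, C_1 ≅ Z^6.

The boundary map ∂_1: C_1 → C_0 is given by ∂[p,q] = [q] − [p].
This gives a 5×6 integer matrix of rank 4; reducing to Smith normal form yields diagonal entries (1,1,1,1).

Reading off H_k = ker ∂_k / im ∂_{k+1}:

  H_0: rank C_0 − rank ∂_1 = 5 − 4 = 1, and the invariant factors of ∂_1 are all 1, so H_0 ≅ Z.
  H_1: rank ker ∂_1 − rank ∂_2 = (6 − 4) − 0 = 2, and there is no ∂_2, so H_1 ≅ Z^2.

(K is a triangulation of a wedge of 2 circles.)

H_0 = Z,  H_1 = Z^2.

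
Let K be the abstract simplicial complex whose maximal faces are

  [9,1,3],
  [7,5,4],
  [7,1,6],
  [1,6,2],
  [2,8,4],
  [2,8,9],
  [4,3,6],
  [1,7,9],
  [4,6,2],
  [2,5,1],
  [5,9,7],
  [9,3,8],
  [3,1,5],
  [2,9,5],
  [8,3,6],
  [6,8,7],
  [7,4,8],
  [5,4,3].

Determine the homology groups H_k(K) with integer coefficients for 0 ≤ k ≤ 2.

We work with the vertex ordering 1 < 2 < 3 < 4 < 5 < 6 < 7 < 8 < 9. The simplices of K, each written with vertices in increasing order, are:

  0-simplices (9): [1], [2], [3], [4], [5], [6], [7], [8], [9]
  1-simplices (27): (27 of them)
  2-simplices (18): [1,2,5], [1,2,6], [1,3,5], [1,3,9], [1,6,7], [1,7,9], [2,4,6], [2,4,8], [2,5,9], [2,8,9], [3,4,5], [3,4,6], [3,6,8], [3,8,9], [4,5,7], [4,7,8], [5,7,9], [6,7,8]

giving chain groups C_0 ≅ Z^9, C_1 ≅ Z^27, C_2 ≅ Z^18.

The boundary map ∂_1: C_1 → C_0 maps an edge to its endpoints' difference, ∂[p,q] = q − p. For instance
  ∂[8,9] = [9] − [8].
The 9×27 boundary matrix has rank 8 and Smith normal form diag(1,1,1,1,1,1,1,1).

∂_2: C_2 → C_1 sends each 2-simplex [p,q,r] to [q,r] − [p,r] + [p,q]. For instance
  ∂[1,3,9] = [3,9] − [1,9] + [1,3],
  ∂[1,2,5] = [2,5] − [1,5] + [1,2].
The 27×18 boundary matrix has rank 18 and Smith normal form diag(1,1,1,1,1,1,1,1,1,1,1,1,1,1,1,1,1,2).

Computing H_k = (kernel of ∂_k) / (image of ∂_{k+1}):

  H_0: rank C_0 − rank ∂_1 = 9 − 8 = 1, and the invariant factors of ∂_1 are all 1, so H_0 = Z.
  H_1: rank ker ∂_1 − rank ∂_2 = (27 − 8) − 18 = 1, and ∂_2 has invariant factor 2 > 1, so H_1 = Z ⊕ Z/2.
  H_2: rank ker ∂_2 − rank ∂_3 = (18 − 18) − 0 = 0, and there is no ∂_3, so H_2 = 0.

As a check, the Euler characteristic is 9 − 27 + 18 = 0, which agrees with 1 − 1 + 0 = 0.

H_0 ≅ Z,  H_1 ≅ Z ⊕ Z/2,  H_2 = 0.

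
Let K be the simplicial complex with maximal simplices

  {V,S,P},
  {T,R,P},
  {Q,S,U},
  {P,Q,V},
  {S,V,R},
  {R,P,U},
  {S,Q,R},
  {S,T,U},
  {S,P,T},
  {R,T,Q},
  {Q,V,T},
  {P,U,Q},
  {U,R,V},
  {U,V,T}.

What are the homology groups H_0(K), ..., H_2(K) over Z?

H_0 = Z,  H_1 = Z^2,  H_2 = Z.

Take the total order P < Q < R < S < T < U < V on the vertex set. Then K (dimension 2) consists of the simplices:

  0-simplices (7): P, Q, R, S, T, U, V
  1-simplices (21): PQ, PR, PS, PT, PU, PV, QR, QS, QT, QU, QV, RS, RT, RU, RV, ST, SU, SV, TU, TV, UV
  2-simplices (14): PQU, PQV, PRT, PRU, PST, PSV, QRS, QRT, QSU, QTV, RSV, RUV, STU, TUV

giving chain groups C_0 ≅ Z^7, C_1 ≅ Z^21, C_2 ≅ Z^14.

The boundary map ∂_1: C_1 → C_0 sends each edge [p,q] (with p < q) to q − p. For instance
  ∂QR = R − Q.
The resulting 7×21 matrix has rank 6, and its Smith normal form has invariant factors (1,1,1,1,1,1).

The boundary map ∂_2: C_2 → C_1 sends each 2-simplex [p,q,r] to [q,r] − [p,r] + [p,q]. For instance
  ∂QSU = SU − QU + QS,
  ∂STU = TU − SU + ST.
As a 21×14 matrix over Z this has rank 13, with invariant factors (1,1,1,1,1,1,1,1,1,1,1,1,1).

Reading off H_k = ker ∂_k / im ∂_{k+1}:

  H_0: rank C_0 − rank ∂_1 = 7 − 6 = 1, and the invariant factors of ∂_1 are all 1, so H_0 ≅ Z.
  H_1: rank ker ∂_1 − rank ∂_2 = (21 − 6) − 13 = 2, and the invariant factors of ∂_2 are all 1, so H_1 ≅ Z^2.
  H_2: rank ker ∂_2 − rank ∂_3 = (14 − 13) − 0 = 1, and there is no ∂_3, so H_2 ≅ Z.

As a check, the Euler characteristic is 7 − 21 + 14 = 0, which agrees with 1 − 2 + 1 = 0.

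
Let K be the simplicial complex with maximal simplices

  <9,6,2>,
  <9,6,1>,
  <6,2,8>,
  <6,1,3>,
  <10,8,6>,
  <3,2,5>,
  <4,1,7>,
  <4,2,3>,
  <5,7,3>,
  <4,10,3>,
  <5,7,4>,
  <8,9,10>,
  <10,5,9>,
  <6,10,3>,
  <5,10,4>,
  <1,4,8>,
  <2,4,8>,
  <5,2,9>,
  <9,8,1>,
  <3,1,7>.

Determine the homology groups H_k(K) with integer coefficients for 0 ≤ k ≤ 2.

Order the vertices as 1 < 2 < 3 < 4 < 5 < 6 < 7 < 8 < 9 < 10. Listing each simplex with vertices in this order, K has dimension 2 with simplices:

  0-simplices (10): [1], [2], [3], [4], [5], [6], [7], [8], [9], [10]
  1-simplices (30): (30 of them)
  2-simplices (20): (20 of them)

Hence C_0 ≅ Z^10, C_1 ≅ Z^30, C_2 ≅ Z^20.

The boundary map ∂_1: C_1 → C_0 is given by ∂[p,q] = [q] − [p]. For instance
  ∂[3,10] = [10] − [3].
The 10×30 boundary matrix has rank 9 and Smith normal form diag(1,1,1,1,1,1,1,1,1).

∂_2: C_2 → C_1 maps a triangle to the signed sum of its edges. For instance
  ∂[4,5,7] = [5,7] − [4,7] + [4,5],
  ∂[1,3,6] = [3,6] − [1,6] + [1,3].
As a 30×20 matrix over Z this has rank 20, with invariant factors (1,1,1,1,1,1,1,1,1,1,1,1,1,1,1,1,1,1,1,2).

Now H_k = ker ∂_k / im ∂_{k+1}, so:

  H_0: rank C_0 − rank ∂_1 = 10 − 9 = 1, and the invariant factors of ∂_1 are all 1, so H_0 ≅ Z.
  H_1: rank ker ∂_1 − rank ∂_2 = (30 − 9) − 20 = 1, and ∂_2 has invariant factor 2 > 1, so H_1 ≅ Z ⊕ Z/2.
  H_2: rank ker ∂_2 − rank ∂_3 = (20 − 20) − 0 = 0, and there is no ∂_3, so H_2 ≅ 0.

H_0 ≅ Z,  H_1 ≅ Z ⊕ Z/2,  H_2 = 0.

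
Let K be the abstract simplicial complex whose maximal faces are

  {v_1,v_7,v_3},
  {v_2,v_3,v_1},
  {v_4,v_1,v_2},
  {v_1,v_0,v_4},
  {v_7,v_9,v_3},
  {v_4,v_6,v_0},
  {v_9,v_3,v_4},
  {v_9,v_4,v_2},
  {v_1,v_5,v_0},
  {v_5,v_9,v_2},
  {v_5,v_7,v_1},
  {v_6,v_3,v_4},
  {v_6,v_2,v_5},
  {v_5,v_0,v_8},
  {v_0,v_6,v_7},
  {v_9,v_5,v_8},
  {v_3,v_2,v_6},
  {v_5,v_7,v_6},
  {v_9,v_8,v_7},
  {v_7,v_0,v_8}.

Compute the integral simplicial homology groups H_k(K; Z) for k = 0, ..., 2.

Take the total order v_0 < v_1 < v_2 < v_3 < v_4 < v_5 < v_6 < v_7 < v_8 < v_9 on the vertex set. Then K (dimension 2) consists of the simplices:

  0-simplices (10): [v_0], [v_1], [v_2], [v_3], [v_4], [v_5], [v_6], [v_7], [v_8], [v_9]
  1-simplices (30): (30 of them)
  2-simplices (20): (20 of them)

Hence C_0 ≅ Z^10, C_1 ≅ Z^30, C_2 ≅ Z^20.

∂_1: C_1 → C_0 sends each edge [p,q] (with p < q) to q − p. For instance
  ∂[v_4,v_6] = [v_6] − [v_4].
The resulting 10×30 matrix has rank 9, and its Smith normal form has invariant factors (1,1,1,1,1,1,1,1,1).

∂_2: C_2 → C_1 acts by ∂[p,q,r] = [q,r] − [p,r] + [p,q]. For instance
  ∂[v_2,v_5,v_9] = [v_5,v_9] − [v_2,v_9] + [v_2,v_5],
  ∂[v_0,v_1,v_5] = [v_1,v_5] − [v_0,v_5] + [v_0,v_1].
The resulting 30×20 matrix has rank 20, and its Smith normal form has invariant factors (1,1,1,1,1,1,1,1,1,1,1,1,1,1,1,1,1,1,1,2).

Now H_k = ker ∂_k / im ∂_{k+1}, so:

  H_0: rank C_0 − rank ∂_1 = 10 − 9 = 1, and the invariant factors of ∂_1 are all 1, so H_0 = Z.
  H_1: rank ker ∂_1 − rank ∂_2 = (30 − 9) − 20 = 1, and ∂_2 has invariant factor 2 > 1, so H_1 = Z ⊕ Z/2Z.
  H_2: rank ker ∂_2 − rank ∂_3 = (20 − 20) − 0 = 0, and there is no ∂_3, so H_2 = 0.

As a check, the Euler characteristic is 10 − 30 + 20 = 0, which agrees with 1 − 1 + 0 = 0.

H_0 ≅ Z,  H_1 ≅ Z ⊕ Z/2Z,  H_2 = 0.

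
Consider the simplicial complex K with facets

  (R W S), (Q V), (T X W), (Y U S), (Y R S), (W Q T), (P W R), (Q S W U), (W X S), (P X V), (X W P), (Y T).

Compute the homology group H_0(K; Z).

H_0 ≅ Z.

Fix the vertex order P < Q < R < S < T < U < V < W < X < Y and write every simplex with vertices in increasing order. Then dim K = 3 and the simplices of K are:

  0-simplices (10): P, Q, R, S, T, U, V, W, X, Y
  1-simplices (23): PR, PV, PW, PX, QS, QT, QU, QV, QW, RS, RW, RY, SU, SW, SX, SY, TW, TX, TY, UW, UY, VX, WX
  2-simplices (13): PRW, PVX, PWX, QSU, QSW, QTW, QUW, RSW, RSY, SUW, SUY, SWX, TWX
  3-simplices (1): QSUW

Hence C_0 ≅ Z^10, C_1 ≅ Z^23, C_2 ≅ Z^13, C_3 ≅ Z^1.

Boundary ∂_1: C_1 → C_0 sends each edge [p,q] (with p < q) to q − p. For instance
  ∂UW = W − U.
The resulting 10×23 matrix has rank 9, and its Smith normal form has invariant factors (1,1,1,1,1,1,1,1,1).

∂_2: C_2 → C_1 acts by ∂[p,q,r] = [q,r] − [p,r] + [p,q]. For instance
  ∂QTW = TW − QW + QT,
  ∂SWX = WX − SX + SW.
This gives a 23×13 integer matrix of rank 12; reducing to Smith normal form yields diagonal entries (1,1,1,1,1,1,1,1,1,1,1,1).

The boundary map ∂_3: C_3 → C_2 sends each 3-simplex σ to the alternating sum Σ_i (−1)^i (σ with its i-th vertex removed). For instance
  ∂QSUW = SUW − QUW + QSW − QSU.
This gives a 13×1 integer matrix of rank 1; reducing to Smith normal form yields diagonal entries (1).

Computing H_k = (kernel of ∂_k) / (image of ∂_{k+1}):

  H_0: rank C_0 − rank ∂_1 = 10 − 9 = 1, and the invariant factors of ∂_1 are all 1, so H_0 = Z.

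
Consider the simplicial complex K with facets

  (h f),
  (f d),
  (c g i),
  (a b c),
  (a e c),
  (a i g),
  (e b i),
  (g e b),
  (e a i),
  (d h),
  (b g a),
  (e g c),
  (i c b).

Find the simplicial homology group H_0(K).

H_0 = Z^2.

Take the total order a < b < c < d < e < f < g < h < i on the vertex set. Then K (dimension 2) consists of the simplices:

  0-simplices (9): a, b, c, d, e, f, g, h, i
  1-simplices (18): ab, ac, ae, ag, ai, bc, be, bg, bi, ce, cg, ci, df, dh, eg, ei, fh, gi
  2-simplices (10): abc, abg, ace, aei, agi, bci, beg, bei, ceg, cgi

Hence C_0 ≅ Z^9, C_1 ≅ Z^18, C_2 ≅ Z^10.

Boundary ∂_1: C_1 → C_0 is given by ∂[p,q] = [q] − [p]. For instance
  ∂ae = e − a.
The resulting 9×18 matrix has rank 7, and its Smith normal form has invariant factors (1,1,1,1,1,1,1).

Boundary ∂_2: C_2 → C_1 maps a triangle to the signed sum of its edges. For instance
  ∂abg = bg − ag + ab,
  ∂bci = ci − bi + bc.
The 18×10 boundary matrix has rank 10 and Smith normal form diag(1,1,1,1,1,1,1,1,1,2).

From H_k ≅ ker(∂_k) / im(∂_{k+1}) we obtain:

  H_0: rank C_0 − rank ∂_1 = 9 − 7 = 2, and the invariant factors of ∂_1 are all 1, so H_0 = Z^2.

(K is a triangulation of the disjoint union of the real projective plane RP^2 and the circle S^1.)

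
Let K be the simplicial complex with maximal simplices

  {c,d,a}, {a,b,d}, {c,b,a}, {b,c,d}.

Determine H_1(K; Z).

H_1 ≅ 0.

We work with the vertex ordering a < b < c < d. The simplices of K, each written with vertices in increasing order, are:

  0-simplices (4): a, b, c, d
  1-simplices (6): ab, ac, ad, bc, bd, cd
  2-simplices (4): abc, abd, acd, bcd

Hence C_0 ≅ Z^4, C_1 ≅ Z^6, C_2 ≅ Z^4.

Boundary ∂_1: C_1 → C_0 is given by ∂[p,q] = [q] − [p]. For instance
  ∂bc = c − b.
The 4×6 boundary matrix has rank 3 and Smith normal form diag(1,1,1).

∂_2: C_2 → C_1 sends each 2-simplex [p,q,r] to [q,r] − [p,r] + [p,q]. For instance
  ∂acd = cd − ad + ac,
  ∂bcd = cd − bd + bc.
This gives a 6×4 integer matrix of rank 3; reducing to Smith normal form yields diagonal entries (1,1,1).

From H_k ≅ ker(∂_k) / im(∂_{k+1}) we obtain:

  H_1: rank ker ∂_1 − rank ∂_2 = (6 − 3) − 3 = 0, and the invariant factors of ∂_2 are all 1, so H_1 = 0.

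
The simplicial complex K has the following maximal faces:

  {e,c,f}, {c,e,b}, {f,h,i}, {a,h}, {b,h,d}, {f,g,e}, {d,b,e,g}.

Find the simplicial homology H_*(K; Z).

Fix the vertex order a < b < c < d < e < f < g < h < i and write every simplex with vertices in increasing order. Then dim K = 3 and the simplices of K are:

  0-simplices (9): a, b, c, d, e, f, g, h, i
  1-simplices (17): ah, bc, bd, be, bg, bh, ce, cf, de, dg, dh, ef, eg, fg, fh, fi, hi
  2-simplices (9): bce, bde, bdg, bdh, beg, cef, deg, efg, fhi
  3-simplices (1): bdeg

so the chain groups are C_0 ≅ Z^9, C_1 ≅ Z^17, C_2 ≅ Z^9, C_3 ≅ Z^1.

Boundary ∂_1: C_1 → C_0 is given by ∂[p,q] = [q] − [p]. For instance
  ∂dg = g − d.
The resulting 9×17 matrix has rank 8, and its Smith normal form has invariant factors (1,1,1,1,1,1,1,1).

Boundary ∂_2: C_2 → C_1 maps a triangle to the signed sum of its edges. For instance
  ∂bce = ce − be + bc,
  ∂bdh = dh − bh + bd.
The resulting 17×9 matrix has rank 8, and its Smith normal form has invariant factors (1,1,1,1,1,1,1,1).

The boundary map ∂_3: C_3 → C_2 sends each 3-simplex σ to the alternating sum Σ_i (−1)^i (σ with its i-th vertex removed). For instance
  ∂bdeg = deg − beg + bdg − bde.
As a 9×1 matrix over Z this has rank 1, with invariant factors (1).

Now H_k = ker ∂_k / im ∂_{k+1}, so:

  H_0: rank C_0 − rank ∂_1 = 9 − 8 = 1, and the invariant factors of ∂_1 are all 1, so H_0 = Z.
  H_1: rank ker ∂_1 − rank ∂_2 = (17 − 8) − 8 = 1, and the invariant factors of ∂_2 are all 1, so H_1 = Z.
  H_2: rank ker ∂_2 − rank ∂_3 = (9 − 8) − 1 = 0, and the invariant factors of ∂_3 are all 1, so H_2 = 0.
  H_3: rank ker ∂_3 − rank ∂_4 = (1 − 1) − 0 = 0, and there is no ∂_4, so H_3 = 0.

H_0 = Z,  H_1 = Z,  H_2 = 0,  H_3 = 0.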